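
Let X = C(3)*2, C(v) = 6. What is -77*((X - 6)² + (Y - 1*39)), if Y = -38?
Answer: 3157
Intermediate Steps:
X = 12 (X = 6*2 = 12)
-77*((X - 6)² + (Y - 1*39)) = -77*((12 - 6)² + (-38 - 1*39)) = -77*(6² + (-38 - 39)) = -77*(36 - 77) = -77*(-41) = 3157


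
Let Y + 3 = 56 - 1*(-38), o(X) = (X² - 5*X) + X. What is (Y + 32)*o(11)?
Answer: 9471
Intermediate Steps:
o(X) = X² - 4*X
Y = 91 (Y = -3 + (56 - 1*(-38)) = -3 + (56 + 38) = -3 + 94 = 91)
(Y + 32)*o(11) = (91 + 32)*(11*(-4 + 11)) = 123*(11*7) = 123*77 = 9471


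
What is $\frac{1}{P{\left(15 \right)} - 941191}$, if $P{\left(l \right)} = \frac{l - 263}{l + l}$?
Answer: $- \frac{15}{14117989} \approx -1.0625 \cdot 10^{-6}$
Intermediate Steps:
$P{\left(l \right)} = \frac{-263 + l}{2 l}$
$\frac{1}{P{\left(15 \right)} - 941191} = \frac{1}{\frac{-263 + 15}{2 \cdot 15} - 941191} = \frac{1}{\frac{1}{2} \cdot \frac{1}{15} \left(-248\right) - 941191} = \frac{1}{- \frac{124}{15} - 941191} = \frac{1}{- \frac{14117989}{15}} = - \frac{15}{14117989}$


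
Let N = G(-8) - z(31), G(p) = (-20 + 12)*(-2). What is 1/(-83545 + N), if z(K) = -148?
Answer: -1/83381 ≈ -1.1993e-5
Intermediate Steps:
G(p) = 16 (G(p) = -8*(-2) = 16)
N = 164 (N = 16 - 1*(-148) = 16 + 148 = 164)
1/(-83545 + N) = 1/(-83545 + 164) = 1/(-83381) = -1/83381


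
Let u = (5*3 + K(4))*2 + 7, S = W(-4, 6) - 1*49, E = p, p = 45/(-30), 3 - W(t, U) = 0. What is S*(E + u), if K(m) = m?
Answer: -2001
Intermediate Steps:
W(t, U) = 3 (W(t, U) = 3 - 1*0 = 3 + 0 = 3)
p = -3/2 (p = 45*(-1/30) = -3/2 ≈ -1.5000)
E = -3/2 ≈ -1.5000
S = -46 (S = 3 - 1*49 = 3 - 49 = -46)
u = 45 (u = (5*3 + 4)*2 + 7 = (15 + 4)*2 + 7 = 19*2 + 7 = 38 + 7 = 45)
S*(E + u) = -46*(-3/2 + 45) = -46*87/2 = -2001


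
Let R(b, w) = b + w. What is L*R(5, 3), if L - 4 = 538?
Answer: 4336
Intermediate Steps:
L = 542 (L = 4 + 538 = 542)
L*R(5, 3) = 542*(5 + 3) = 542*8 = 4336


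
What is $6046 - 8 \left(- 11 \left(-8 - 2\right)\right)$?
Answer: $5166$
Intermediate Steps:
$6046 - 8 \left(- 11 \left(-8 - 2\right)\right) = 6046 - 8 \left(\left(-11\right) \left(-10\right)\right) = 6046 - 8 \cdot 110 = 6046 - 880 = 5166$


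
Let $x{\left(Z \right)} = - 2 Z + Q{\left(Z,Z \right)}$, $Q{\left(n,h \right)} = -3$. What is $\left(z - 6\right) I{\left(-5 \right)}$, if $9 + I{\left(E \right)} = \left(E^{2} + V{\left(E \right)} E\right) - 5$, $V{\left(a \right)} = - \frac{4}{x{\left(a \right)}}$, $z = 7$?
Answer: $\frac{97}{7} \approx 13.857$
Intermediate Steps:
$x{\left(Z \right)} = -3 - 2 Z$ ($x{\left(Z \right)} = - 2 Z - 3 = -3 - 2 Z$)
$V{\left(a \right)} = - \frac{4}{-3 - 2 a}$
$I{\left(E \right)} = -14 + E^{2} + \frac{4 E}{3 + 2 E}$ ($I{\left(E \right)} = -9 - \left(5 - E^{2} - \frac{4}{3 + 2 E} E\right) = -9 - \left(5 - E^{2} - \frac{4 E}{3 + 2 E}\right) = -9 + \left(-5 + E^{2} + \frac{4 E}{3 + 2 E}\right) = -14 + E^{2} + \frac{4 E}{3 + 2 E}$)
$\left(z - 6\right) I{\left(-5 \right)} = \left(7 - 6\right) \frac{4 \left(-5\right) + \left(-14 + \left(-5\right)^{2}\right) \left(3 + 2 \left(-5\right)\right)}{3 + 2 \left(-5\right)} = 1 \frac{-20 + \left(-14 + 25\right) \left(3 - 10\right)}{3 - 10} = 1 \frac{-20 + 11 \left(-7\right)}{-7} = 1 \left(- \frac{-20 - 77}{7}\right) = 1 \left(\left(- \frac{1}{7}\right) \left(-97\right)\right) = 1 \cdot \frac{97}{7} = \frac{97}{7}$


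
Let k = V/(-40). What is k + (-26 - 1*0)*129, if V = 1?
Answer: -134161/40 ≈ -3354.0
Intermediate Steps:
k = -1/40 (k = 1/(-40) = 1*(-1/40) = -1/40 ≈ -0.025000)
k + (-26 - 1*0)*129 = -1/40 + (-26 - 1*0)*129 = -1/40 + (-26 + 0)*129 = -1/40 - 26*129 = -1/40 - 3354 = -134161/40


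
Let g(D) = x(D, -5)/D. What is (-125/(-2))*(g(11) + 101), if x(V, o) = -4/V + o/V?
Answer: 763250/121 ≈ 6307.9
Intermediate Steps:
g(D) = -9/D² (g(D) = ((-4 - 5)/D)/D = (-9/D)/D = -9/D²)
(-125/(-2))*(g(11) + 101) = (-125/(-2))*(-9/11² + 101) = (-125*(-½))*(-9*1/121 + 101) = 125*(-9/121 + 101)/2 = (125/2)*(12212/121) = 763250/121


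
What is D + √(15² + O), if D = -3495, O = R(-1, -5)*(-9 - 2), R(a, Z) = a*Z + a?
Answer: -3495 + √181 ≈ -3481.5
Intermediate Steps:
R(a, Z) = a + Z*a (R(a, Z) = Z*a + a = a + Z*a)
O = -44 (O = (-(1 - 5))*(-9 - 2) = -1*(-4)*(-11) = 4*(-11) = -44)
D + √(15² + O) = -3495 + √(15² - 44) = -3495 + √(225 - 44) = -3495 + √181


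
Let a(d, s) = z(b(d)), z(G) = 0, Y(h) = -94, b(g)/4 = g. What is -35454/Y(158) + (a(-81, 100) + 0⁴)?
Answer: 17727/47 ≈ 377.17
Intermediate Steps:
b(g) = 4*g
a(d, s) = 0
-35454/Y(158) + (a(-81, 100) + 0⁴) = -35454/(-94) + (0 + 0⁴) = -35454*(-1/94) + (0 + 0) = 17727/47 + 0 = 17727/47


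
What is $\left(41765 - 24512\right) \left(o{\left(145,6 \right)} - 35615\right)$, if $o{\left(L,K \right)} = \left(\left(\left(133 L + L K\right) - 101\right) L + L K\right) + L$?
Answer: $49571837190$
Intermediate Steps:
$o{\left(L,K \right)} = L + K L + L \left(-101 + 133 L + K L\right)$ ($o{\left(L,K \right)} = \left(\left(\left(133 L + K L\right) - 101\right) L + K L\right) + L = \left(\left(-101 + 133 L + K L\right) L + K L\right) + L = \left(L \left(-101 + 133 L + K L\right) + K L\right) + L = \left(K L + L \left(-101 + 133 L + K L\right)\right) + L = L + K L + L \left(-101 + 133 L + K L\right)$)
$\left(41765 - 24512\right) \left(o{\left(145,6 \right)} - 35615\right) = \left(41765 - 24512\right) \left(145 \left(-100 + 6 + 133 \cdot 145 + 6 \cdot 145\right) - 35615\right) = 17253 \left(145 \left(-100 + 6 + 19285 + 870\right) - 35615\right) = 17253 \left(145 \cdot 20061 - 35615\right) = 17253 \left(2908845 - 35615\right) = 17253 \cdot 2873230 = 49571837190$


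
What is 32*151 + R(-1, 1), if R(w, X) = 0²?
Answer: 4832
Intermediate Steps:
R(w, X) = 0
32*151 + R(-1, 1) = 32*151 + 0 = 4832 + 0 = 4832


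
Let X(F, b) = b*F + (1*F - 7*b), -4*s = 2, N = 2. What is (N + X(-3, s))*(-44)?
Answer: -176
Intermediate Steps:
s = -½ (s = -¼*2 = -½ ≈ -0.50000)
X(F, b) = F - 7*b + F*b (X(F, b) = F*b + (F - 7*b) = F - 7*b + F*b)
(N + X(-3, s))*(-44) = (2 + (-3 - 7*(-½) - 3*(-½)))*(-44) = (2 + (-3 + 7/2 + 3/2))*(-44) = (2 + 2)*(-44) = 4*(-44) = -176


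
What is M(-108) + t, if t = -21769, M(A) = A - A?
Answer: -21769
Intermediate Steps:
M(A) = 0
M(-108) + t = 0 - 21769 = -21769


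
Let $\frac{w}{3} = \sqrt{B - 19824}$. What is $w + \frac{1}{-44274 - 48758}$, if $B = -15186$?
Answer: $- \frac{1}{93032} + 9 i \sqrt{3890} \approx -1.0749 \cdot 10^{-5} + 561.33 i$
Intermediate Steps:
$w = 9 i \sqrt{3890}$ ($w = 3 \sqrt{-15186 - 19824} = 3 \sqrt{-35010} = 3 \cdot 3 i \sqrt{3890} = 9 i \sqrt{3890} \approx 561.33 i$)
$w + \frac{1}{-44274 - 48758} = 9 i \sqrt{3890} + \frac{1}{-44274 - 48758} = 9 i \sqrt{3890} + \frac{1}{-93032} = 9 i \sqrt{3890} - \frac{1}{93032} = - \frac{1}{93032} + 9 i \sqrt{3890}$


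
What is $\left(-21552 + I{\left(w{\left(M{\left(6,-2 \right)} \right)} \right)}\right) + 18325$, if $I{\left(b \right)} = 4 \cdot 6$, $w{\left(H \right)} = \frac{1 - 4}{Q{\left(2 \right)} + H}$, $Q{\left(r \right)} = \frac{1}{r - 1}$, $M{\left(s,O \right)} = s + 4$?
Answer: $-3203$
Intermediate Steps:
$M{\left(s,O \right)} = 4 + s$
$Q{\left(r \right)} = \frac{1}{-1 + r}$
$w{\left(H \right)} = - \frac{3}{1 + H}$ ($w{\left(H \right)} = \frac{1 - 4}{\frac{1}{-1 + 2} + H} = - \frac{3}{1^{-1} + H} = - \frac{3}{1 + H}$)
$I{\left(b \right)} = 24$
$\left(-21552 + I{\left(w{\left(M{\left(6,-2 \right)} \right)} \right)}\right) + 18325 = \left(-21552 + 24\right) + 18325 = -21528 + 18325 = -3203$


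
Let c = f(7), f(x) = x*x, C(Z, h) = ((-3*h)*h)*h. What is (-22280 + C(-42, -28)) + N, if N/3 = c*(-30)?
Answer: 39166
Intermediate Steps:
C(Z, h) = -3*h³ (C(Z, h) = (-3*h²)*h = -3*h³)
f(x) = x²
c = 49 (c = 7² = 49)
N = -4410 (N = 3*(49*(-30)) = 3*(-1470) = -4410)
(-22280 + C(-42, -28)) + N = (-22280 - 3*(-28)³) - 4410 = (-22280 - 3*(-21952)) - 4410 = (-22280 + 65856) - 4410 = 43576 - 4410 = 39166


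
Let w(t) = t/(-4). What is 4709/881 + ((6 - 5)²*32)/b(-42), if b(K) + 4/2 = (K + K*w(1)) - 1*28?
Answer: 522823/108363 ≈ 4.8247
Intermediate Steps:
w(t) = -t/4 (w(t) = t*(-¼) = -t/4)
b(K) = -30 + 3*K/4 (b(K) = -2 + ((K + K*(-¼*1)) - 1*28) = -2 + ((K + K*(-¼)) - 28) = -2 + ((K - K/4) - 28) = -2 + (3*K/4 - 28) = -2 + (-28 + 3*K/4) = -30 + 3*K/4)
4709/881 + ((6 - 5)²*32)/b(-42) = 4709/881 + ((6 - 5)²*32)/(-30 + (¾)*(-42)) = 4709*(1/881) + (1²*32)/(-30 - 63/2) = 4709/881 + (1*32)/(-123/2) = 4709/881 + 32*(-2/123) = 4709/881 - 64/123 = 522823/108363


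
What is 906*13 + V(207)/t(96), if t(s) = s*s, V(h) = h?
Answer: 12060695/1024 ≈ 11778.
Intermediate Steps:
t(s) = s²
906*13 + V(207)/t(96) = 906*13 + 207/(96²) = 11778 + 207/9216 = 11778 + 207*(1/9216) = 11778 + 23/1024 = 12060695/1024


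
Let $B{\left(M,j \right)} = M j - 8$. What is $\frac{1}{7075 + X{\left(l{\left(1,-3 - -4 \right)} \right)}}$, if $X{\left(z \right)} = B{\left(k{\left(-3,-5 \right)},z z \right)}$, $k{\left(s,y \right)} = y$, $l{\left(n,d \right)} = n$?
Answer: $\frac{1}{7062} \approx 0.0001416$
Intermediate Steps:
$B{\left(M,j \right)} = -8 + M j$
$X{\left(z \right)} = -8 - 5 z^{2}$ ($X{\left(z \right)} = -8 - 5 z z = -8 - 5 z^{2}$)
$\frac{1}{7075 + X{\left(l{\left(1,-3 - -4 \right)} \right)}} = \frac{1}{7075 - \left(8 + 5 \cdot 1^{2}\right)} = \frac{1}{7075 - 13} = \frac{1}{7062}$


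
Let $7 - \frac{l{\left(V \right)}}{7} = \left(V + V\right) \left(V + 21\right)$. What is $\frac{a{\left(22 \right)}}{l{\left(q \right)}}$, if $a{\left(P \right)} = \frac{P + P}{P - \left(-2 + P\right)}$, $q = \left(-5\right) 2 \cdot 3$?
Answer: $- \frac{22}{3731} \approx -0.0058965$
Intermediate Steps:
$q = -30$ ($q = \left(-10\right) 3 = -30$)
$l{\left(V \right)} = 49 - 14 V \left(21 + V\right)$ ($l{\left(V \right)} = 49 - 7 \left(V + V\right) \left(V + 21\right) = 49 - 7 \cdot 2 V \left(21 + V\right) = 49 - 14 V \left(21 + V\right)$)
$a{\left(P \right)} = P$ ($a{\left(P \right)} = \frac{2 P}{2} = 2 P \frac{1}{2} = P$)
$\frac{a{\left(22 \right)}}{l{\left(q \right)}} = \frac{22}{49 - -8820 - 14 \left(-30\right)^{2}} = \frac{22}{49 + 8820 - 12600} = \frac{22}{-3731} = 22 \left(- \frac{1}{3731}\right) = - \frac{22}{3731}$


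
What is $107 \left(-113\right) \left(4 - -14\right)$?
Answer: $-217638$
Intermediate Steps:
$107 \left(-113\right) \left(4 - -14\right) = - 12091 \left(4 + 14\right) = \left(-12091\right) 18 = -217638$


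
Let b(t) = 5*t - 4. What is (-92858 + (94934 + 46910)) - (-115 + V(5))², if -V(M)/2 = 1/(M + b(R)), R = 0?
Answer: 35297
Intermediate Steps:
b(t) = -4 + 5*t
V(M) = -2/(-4 + M) (V(M) = -2/(M + (-4 + 5*0)) = -2/(M + (-4 + 0)) = -2/(M - 4) = -2/(-4 + M))
(-92858 + (94934 + 46910)) - (-115 + V(5))² = (-92858 + (94934 + 46910)) - (-115 - 2/(-4 + 5))² = (-92858 + 141844) - (-115 - 2/1)² = 48986 - (-115 - 2*1)² = 48986 - (-115 - 2)² = 48986 - 1*(-117)² = 48986 - 1*13689 = 48986 - 13689 = 35297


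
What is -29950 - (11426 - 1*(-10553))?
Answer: -51929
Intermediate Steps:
-29950 - (11426 - 1*(-10553)) = -29950 - (11426 + 10553) = -29950 - 1*21979 = -29950 - 21979 = -51929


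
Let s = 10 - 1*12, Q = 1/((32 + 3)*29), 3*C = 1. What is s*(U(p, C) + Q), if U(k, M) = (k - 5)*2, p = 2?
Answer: 12178/1015 ≈ 11.998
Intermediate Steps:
C = ⅓ (C = (⅓)*1 = ⅓ ≈ 0.33333)
U(k, M) = -10 + 2*k (U(k, M) = (-5 + k)*2 = -10 + 2*k)
Q = 1/1015 (Q = (1/29)/35 = (1/35)*(1/29) = 1/1015 ≈ 0.00098522)
s = -2 (s = 10 - 12 = -2)
s*(U(p, C) + Q) = -2*((-10 + 2*2) + 1/1015) = -2*((-10 + 4) + 1/1015) = -2*(-6 + 1/1015) = -2*(-6089/1015) = 12178/1015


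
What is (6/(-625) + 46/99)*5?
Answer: 28156/12375 ≈ 2.2752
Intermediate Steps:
(6/(-625) + 46/99)*5 = (6*(-1/625) + 46*(1/99))*5 = (-6/625 + 46/99)*5 = (28156/61875)*5 = 28156/12375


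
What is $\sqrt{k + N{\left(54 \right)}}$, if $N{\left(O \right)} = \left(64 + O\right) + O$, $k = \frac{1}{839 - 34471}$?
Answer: $\frac{\sqrt{12159445706}}{8408} \approx 13.115$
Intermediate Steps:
$k = - \frac{1}{33632}$ ($k = \frac{1}{-33632} = - \frac{1}{33632} \approx -2.9734 \cdot 10^{-5}$)
$N{\left(O \right)} = 64 + 2 O$
$\sqrt{k + N{\left(54 \right)}} = \sqrt{- \frac{1}{33632} + \left(64 + 2 \cdot 54\right)} = \sqrt{- \frac{1}{33632} + \left(64 + 108\right)} = \sqrt{- \frac{1}{33632} + 172} = \sqrt{\frac{5784703}{33632}} = \frac{\sqrt{12159445706}}{8408}$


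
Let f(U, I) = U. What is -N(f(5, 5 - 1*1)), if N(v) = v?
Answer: -5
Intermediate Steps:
-N(f(5, 5 - 1*1)) = -1*5 = -5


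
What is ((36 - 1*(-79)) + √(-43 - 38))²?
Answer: 13144 + 2070*I ≈ 13144.0 + 2070.0*I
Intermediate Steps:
((36 - 1*(-79)) + √(-43 - 38))² = ((36 + 79) + √(-81))² = (115 + 9*I)²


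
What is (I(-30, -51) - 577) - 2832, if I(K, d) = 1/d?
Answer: -173860/51 ≈ -3409.0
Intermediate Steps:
I(K, d) = 1/d
(I(-30, -51) - 577) - 2832 = (1/(-51) - 577) - 2832 = (-1/51 - 577) - 2832 = -29428/51 - 2832 = -173860/51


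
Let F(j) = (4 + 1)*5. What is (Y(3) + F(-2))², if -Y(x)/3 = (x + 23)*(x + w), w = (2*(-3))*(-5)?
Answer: 6497401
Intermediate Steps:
w = 30 (w = -6*(-5) = 30)
Y(x) = -3*(23 + x)*(30 + x) (Y(x) = -3*(x + 23)*(x + 30) = -3*(23 + x)*(30 + x))
F(j) = 25 (F(j) = 5*5 = 25)
(Y(3) + F(-2))² = ((-2070 - 159*3 - 3*3²) + 25)² = ((-2070 - 477 - 3*9) + 25)² = ((-2070 - 477 - 27) + 25)² = (-2574 + 25)² = (-2549)² = 6497401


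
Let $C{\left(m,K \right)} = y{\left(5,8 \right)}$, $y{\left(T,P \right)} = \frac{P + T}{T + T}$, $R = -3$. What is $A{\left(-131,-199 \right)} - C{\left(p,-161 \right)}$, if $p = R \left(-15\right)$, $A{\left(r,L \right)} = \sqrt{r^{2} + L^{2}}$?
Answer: $- \frac{13}{10} + \sqrt{56762} \approx 236.95$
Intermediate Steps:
$A{\left(r,L \right)} = \sqrt{L^{2} + r^{2}}$
$p = 45$ ($p = \left(-3\right) \left(-15\right) = 45$)
$y{\left(T,P \right)} = \frac{P + T}{2 T}$
$C{\left(m,K \right)} = \frac{13}{10}$ ($C{\left(m,K \right)} = \frac{8 + 5}{2 \cdot 5} = \frac{1}{2} \cdot \frac{1}{5} \cdot 13 = \frac{13}{10}$)
$A{\left(-131,-199 \right)} - C{\left(p,-161 \right)} = \sqrt{\left(-199\right)^{2} + \left(-131\right)^{2}} - \frac{13}{10} = \sqrt{39601 + 17161} - \frac{13}{10} = \sqrt{56762} - \frac{13}{10} = - \frac{13}{10} + \sqrt{56762}$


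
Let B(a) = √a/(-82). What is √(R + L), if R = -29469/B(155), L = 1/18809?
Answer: √(451886225 + 132508080299246190*√155)/2915395 ≈ 440.56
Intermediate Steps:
B(a) = -√a/82
L = 1/18809 ≈ 5.3166e-5
R = 2416458*√155/155 (R = -29469*(-82*√155/155) = -(-2416458)*√155/155 = 2416458*√155/155 ≈ 1.9409e+5)
√(R + L) = √(2416458*√155/155 + 1/18809) = √(1/18809 + 2416458*√155/155)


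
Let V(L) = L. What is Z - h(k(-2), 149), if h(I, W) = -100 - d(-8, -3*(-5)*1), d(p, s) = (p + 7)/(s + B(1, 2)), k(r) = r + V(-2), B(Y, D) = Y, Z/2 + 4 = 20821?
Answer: 667743/16 ≈ 41734.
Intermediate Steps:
Z = 41634 (Z = -8 + 2*20821 = -8 + 41642 = 41634)
k(r) = -2 + r (k(r) = r - 2 = -2 + r)
d(p, s) = (7 + p)/(1 + s) (d(p, s) = (p + 7)/(s + 1) = (7 + p)/(1 + s))
h(I, W) = -1599/16 (h(I, W) = -100 - (7 - 8)/(1 - 3*(-5)*1) = -100 - (-1)/(1 + 15*1) = -100 - (-1)/(1 + 15) = -100 - (-1)/16 = -100 - 1*(-1/16) = -100 + 1/16 = -1599/16)
Z - h(k(-2), 149) = 41634 - 1*(-1599/16) = 41634 + 1599/16 = 667743/16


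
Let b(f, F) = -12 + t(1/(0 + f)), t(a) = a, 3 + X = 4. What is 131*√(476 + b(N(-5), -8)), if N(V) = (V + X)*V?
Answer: 131*√46405/10 ≈ 2822.0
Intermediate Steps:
X = 1 (X = -3 + 4 = 1)
N(V) = V*(1 + V) (N(V) = (V + 1)*V = (1 + V)*V = V*(1 + V))
b(f, F) = -12 + 1/f (b(f, F) = -12 + 1/(0 + f) = -12 + 1/f)
131*√(476 + b(N(-5), -8)) = 131*√(476 + (-12 + 1/(-5*(1 - 5)))) = 131*√(476 + (-12 + 1/(-5*(-4)))) = 131*√(476 + (-12 + 1/20)) = 131*√(476 - 239/20) = 131*√(9281/20) = 131*(√46405/10) = 131*√46405/10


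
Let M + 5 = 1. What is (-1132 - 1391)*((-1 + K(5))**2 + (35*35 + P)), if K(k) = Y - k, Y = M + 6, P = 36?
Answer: -3221871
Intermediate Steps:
M = -4 (M = -5 + 1 = -4)
Y = 2 (Y = -4 + 6 = 2)
K(k) = 2 - k
(-1132 - 1391)*((-1 + K(5))**2 + (35*35 + P)) = (-1132 - 1391)*((-1 + (2 - 1*5))**2 + (35*35 + 36)) = -2523*((-1 + (2 - 5))**2 + (1225 + 36)) = -2523*((-1 - 3)**2 + 1261) = -2523*((-4)**2 + 1261) = -2523*(16 + 1261) = -2523*1277 = -3221871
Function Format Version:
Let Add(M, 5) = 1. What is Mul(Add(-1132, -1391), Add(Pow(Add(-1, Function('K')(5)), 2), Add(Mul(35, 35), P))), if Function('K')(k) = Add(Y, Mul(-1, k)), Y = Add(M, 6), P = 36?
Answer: -3221871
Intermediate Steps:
M = -4 (M = Add(-5, 1) = -4)
Y = 2 (Y = Add(-4, 6) = 2)
Function('K')(k) = Add(2, Mul(-1, k))
Mul(Add(-1132, -1391), Add(Pow(Add(-1, Function('K')(5)), 2), Add(Mul(35, 35), P))) = Mul(Add(-1132, -1391), Add(Pow(Add(-1, Add(2, Mul(-1, 5))), 2), Add(Mul(35, 35), 36))) = Mul(-2523, Add(Pow(Add(-1, Add(2, -5)), 2), Add(1225, 36))) = Mul(-2523, Add(Pow(Add(-1, -3), 2), 1261)) = Mul(-2523, Add(Pow(-4, 2), 1261)) = Mul(-2523, Add(16, 1261)) = Mul(-2523, 1277) = -3221871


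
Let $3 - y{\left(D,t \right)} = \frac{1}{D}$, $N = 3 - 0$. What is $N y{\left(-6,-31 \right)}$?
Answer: $\frac{19}{2} \approx 9.5$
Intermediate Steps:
$N = 3$ ($N = 3 + 0 = 3$)
$y{\left(D,t \right)} = 3 - \frac{1}{D}$
$N y{\left(-6,-31 \right)} = 3 \left(3 - \frac{1}{-6}\right) = 3 \left(3 - - \frac{1}{6}\right) = 3 \left(3 + \frac{1}{6}\right) = 3 \cdot \frac{19}{6} = \frac{19}{2}$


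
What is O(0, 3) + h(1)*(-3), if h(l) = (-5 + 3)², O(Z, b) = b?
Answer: -9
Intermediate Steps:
h(l) = 4 (h(l) = (-2)² = 4)
O(0, 3) + h(1)*(-3) = 3 + 4*(-3) = 3 - 12 = -9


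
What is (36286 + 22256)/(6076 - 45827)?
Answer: -58542/39751 ≈ -1.4727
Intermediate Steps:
(36286 + 22256)/(6076 - 45827) = 58542/(-39751) = 58542*(-1/39751) = -58542/39751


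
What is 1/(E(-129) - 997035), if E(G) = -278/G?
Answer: -129/128617237 ≈ -1.0030e-6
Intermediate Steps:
1/(E(-129) - 997035) = 1/(-278/(-129) - 997035) = 1/(-278*(-1/129) - 997035) = 1/(278/129 - 997035) = 1/(-128617237/129) = -129/128617237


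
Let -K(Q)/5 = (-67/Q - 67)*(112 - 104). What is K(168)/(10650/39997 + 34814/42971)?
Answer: 97304828190505/38852030868 ≈ 2504.5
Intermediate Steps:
K(Q) = 2680 + 2680/Q (K(Q) = -5*(-67/Q - 67)*(112 - 104) = -5*(-67 - 67/Q)*8 = -5*(-536 - 536/Q) = 2680 + 2680/Q)
K(168)/(10650/39997 + 34814/42971) = (2680 + 2680/168)/(10650/39997 + 34814/42971) = (2680 + 2680*(1/168))/(10650*(1/39997) + 34814*(1/42971)) = (2680 + 335/21)/(10650/39997 + 34814/42971) = 56615/(21*(1850096708/1718711087)) = (56615/21)*(1718711087/1850096708) = 97304828190505/38852030868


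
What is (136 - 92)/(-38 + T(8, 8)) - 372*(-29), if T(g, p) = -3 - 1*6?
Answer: 506992/47 ≈ 10787.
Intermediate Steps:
T(g, p) = -9 (T(g, p) = -3 - 6 = -9)
(136 - 92)/(-38 + T(8, 8)) - 372*(-29) = (136 - 92)/(-38 - 9) - 372*(-29) = 44/(-47) + 10788 = 44*(-1/47) + 10788 = -44/47 + 10788 = 506992/47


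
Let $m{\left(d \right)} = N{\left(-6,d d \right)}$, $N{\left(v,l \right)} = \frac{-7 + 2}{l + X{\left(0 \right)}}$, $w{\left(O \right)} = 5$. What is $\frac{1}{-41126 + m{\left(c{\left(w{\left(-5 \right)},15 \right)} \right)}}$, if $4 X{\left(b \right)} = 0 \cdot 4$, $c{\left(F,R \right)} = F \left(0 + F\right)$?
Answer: $- \frac{125}{5140751} \approx -2.4316 \cdot 10^{-5}$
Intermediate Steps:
$c{\left(F,R \right)} = F^{2}$ ($c{\left(F,R \right)} = F F = F^{2}$)
$X{\left(b \right)} = 0$ ($X{\left(b \right)} = \frac{0 \cdot 4}{4} = \frac{1}{4} \cdot 0 = 0$)
$N{\left(v,l \right)} = - \frac{5}{l}$ ($N{\left(v,l \right)} = \frac{-7 + 2}{l + 0} = - \frac{5}{l}$)
$m{\left(d \right)} = - \frac{5}{d^{2}}$ ($m{\left(d \right)} = - \frac{5}{d d} = - \frac{5}{d^{2}}$)
$\frac{1}{-41126 + m{\left(c{\left(w{\left(-5 \right)},15 \right)} \right)}} = \frac{1}{-41126 - \frac{5}{625}} = \frac{1}{-41126 - \frac{1}{125}} = \frac{1}{- \frac{5140751}{125}} = - \frac{125}{5140751}$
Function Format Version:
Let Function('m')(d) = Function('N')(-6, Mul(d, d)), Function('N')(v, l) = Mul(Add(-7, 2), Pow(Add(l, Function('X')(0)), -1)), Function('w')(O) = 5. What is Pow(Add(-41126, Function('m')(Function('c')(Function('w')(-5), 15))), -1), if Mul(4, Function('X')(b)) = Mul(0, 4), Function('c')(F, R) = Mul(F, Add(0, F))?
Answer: Rational(-125, 5140751) ≈ -2.4316e-5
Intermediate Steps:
Function('c')(F, R) = Pow(F, 2) (Function('c')(F, R) = Mul(F, F) = Pow(F, 2))
Function('X')(b) = 0 (Function('X')(b) = Mul(Rational(1, 4), Mul(0, 4)) = Mul(Rational(1, 4), 0) = 0)
Function('N')(v, l) = Mul(-5, Pow(l, -1)) (Function('N')(v, l) = Mul(Add(-7, 2), Pow(Add(l, 0), -1)) = Mul(-5, Pow(l, -1)))
Function('m')(d) = Mul(-5, Pow(d, -2)) (Function('m')(d) = Mul(-5, Pow(Mul(d, d), -1)) = Mul(-5, Pow(Pow(d, 2), -1)) = Mul(-5, Pow(d, -2)))
Pow(Add(-41126, Function('m')(Function('c')(Function('w')(-5), 15))), -1) = Pow(Add(-41126, Mul(-5, Pow(Pow(5, 2), -2))), -1) = Pow(Add(-41126, Mul(-5, Pow(25, -2))), -1) = Pow(Add(-41126, Mul(-5, Rational(1, 625))), -1) = Pow(Add(-41126, Rational(-1, 125)), -1) = Pow(Rational(-5140751, 125), -1) = Rational(-125, 5140751)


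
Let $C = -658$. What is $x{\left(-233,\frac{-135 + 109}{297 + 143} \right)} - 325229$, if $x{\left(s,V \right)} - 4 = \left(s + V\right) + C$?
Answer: $- \frac{71745533}{220} \approx -3.2612 \cdot 10^{5}$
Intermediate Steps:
$x{\left(s,V \right)} = -654 + V + s$ ($x{\left(s,V \right)} = 4 - \left(658 - V - s\right) = 4 + \left(-658 + V + s\right) = -654 + V + s$)
$x{\left(-233,\frac{-135 + 109}{297 + 143} \right)} - 325229 = \left(-654 + \frac{-135 + 109}{297 + 143} - 233\right) - 325229 = \left(-654 - \frac{26}{440} - 233\right) - 325229 = \left(-654 - \frac{13}{220} - 233\right) - 325229 = - \frac{195153}{220} - 325229 = - \frac{71745533}{220}$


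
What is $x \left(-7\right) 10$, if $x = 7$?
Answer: $-490$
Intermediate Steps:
$x \left(-7\right) 10 = 7 \left(-7\right) 10 = \left(-49\right) 10 = -490$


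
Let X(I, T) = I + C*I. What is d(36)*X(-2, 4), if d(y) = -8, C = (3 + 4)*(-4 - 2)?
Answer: -656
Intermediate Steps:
C = -42 (C = 7*(-6) = -42)
X(I, T) = -41*I (X(I, T) = I - 42*I = -41*I)
d(36)*X(-2, 4) = -(-328)*(-2) = -8*82 = -656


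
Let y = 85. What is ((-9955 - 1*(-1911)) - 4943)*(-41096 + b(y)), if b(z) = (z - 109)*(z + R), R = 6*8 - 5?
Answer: 573609816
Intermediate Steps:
R = 43 (R = 48 - 5 = 43)
b(z) = (-109 + z)*(43 + z) (b(z) = (z - 109)*(z + 43) = (-109 + z)*(43 + z))
((-9955 - 1*(-1911)) - 4943)*(-41096 + b(y)) = ((-9955 - 1*(-1911)) - 4943)*(-41096 + (-4687 + 85**2 - 66*85)) = ((-9955 + 1911) - 4943)*(-41096 + (-4687 + 7225 - 5610)) = (-8044 - 4943)*(-41096 - 3072) = -12987*(-44168) = 573609816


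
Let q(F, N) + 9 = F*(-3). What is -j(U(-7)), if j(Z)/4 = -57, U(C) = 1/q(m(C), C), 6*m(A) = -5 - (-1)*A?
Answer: 228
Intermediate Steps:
m(A) = -5/6 + A/6 (m(A) = (-5 - (-1)*A)/6 = (-5 + A)/6 = -5/6 + A/6)
q(F, N) = -9 - 3*F (q(F, N) = -9 + F*(-3) = -9 - 3*F)
U(C) = 1/(-13/2 - C/2) (U(C) = 1/(-9 - 3*(-5/6 + C/6)) = 1/(-9 + (5/2 - C/2)) = 1/(-13/2 - C/2))
j(Z) = -228 (j(Z) = 4*(-57) = -228)
-j(U(-7)) = -1*(-228) = 228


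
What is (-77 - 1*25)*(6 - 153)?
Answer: 14994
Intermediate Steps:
(-77 - 1*25)*(6 - 153) = (-77 - 25)*(-147) = -102*(-147) = 14994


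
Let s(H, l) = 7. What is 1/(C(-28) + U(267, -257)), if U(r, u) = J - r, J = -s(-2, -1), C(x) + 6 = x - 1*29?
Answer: -1/337 ≈ -0.0029674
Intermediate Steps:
C(x) = -35 + x (C(x) = -6 + (x - 1*29) = -6 + (x - 29) = -6 + (-29 + x) = -35 + x)
J = -7 (J = -1*7 = -7)
U(r, u) = -7 - r
1/(C(-28) + U(267, -257)) = 1/((-35 - 28) + (-7 - 1*267)) = 1/(-63 + (-7 - 267)) = 1/(-63 - 274) = 1/(-337) = -1/337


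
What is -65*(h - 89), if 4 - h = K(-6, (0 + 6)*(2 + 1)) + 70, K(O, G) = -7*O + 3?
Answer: 13000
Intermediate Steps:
K(O, G) = 3 - 7*O
h = -111 (h = 4 - ((3 - 7*(-6)) + 70) = 4 - ((3 + 42) + 70) = 4 - (45 + 70) = 4 - 1*115 = 4 - 115 = -111)
-65*(h - 89) = -65*(-111 - 89) = -65*(-200) = 13000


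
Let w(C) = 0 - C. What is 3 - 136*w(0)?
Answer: 3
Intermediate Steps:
w(C) = -C
3 - 136*w(0) = 3 - (-136)*0 = 3 - 136*0 = 3 + 0 = 3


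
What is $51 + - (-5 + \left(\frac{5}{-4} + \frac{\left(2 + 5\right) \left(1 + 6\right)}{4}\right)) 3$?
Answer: $33$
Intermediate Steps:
$51 + - (-5 + \left(\frac{5}{-4} + \frac{\left(2 + 5\right) \left(1 + 6\right)}{4}\right)) 3 = 51 + - (-5 + \left(5 \left(- \frac{1}{4}\right) + 7 \cdot 7 \cdot \frac{1}{4}\right)) 3 = 51 + - (-5 + \left(- \frac{5}{4} + 49 \cdot \frac{1}{4}\right)) 3 = 51 + - (-5 + \left(- \frac{5}{4} + \frac{49}{4}\right)) 3 = 51 + - (-5 + 11) 3 = 51 + \left(-1\right) 6 \cdot 3 = 51 - 18 = 33$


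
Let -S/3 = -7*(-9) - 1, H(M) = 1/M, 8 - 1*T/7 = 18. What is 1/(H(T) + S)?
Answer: -70/13021 ≈ -0.0053759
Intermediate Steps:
T = -70 (T = 56 - 7*18 = 56 - 126 = -70)
S = -186 (S = -3*(-7*(-9) - 1) = -3*(63 - 1) = -3*62 = -186)
1/(H(T) + S) = 1/(1/(-70) - 186) = 1/(-1/70 - 186) = 1/(-13021/70) = -70/13021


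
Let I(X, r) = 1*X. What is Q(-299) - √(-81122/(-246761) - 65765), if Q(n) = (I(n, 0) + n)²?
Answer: 357604 - I*√4004476013326723/246761 ≈ 3.576e+5 - 256.45*I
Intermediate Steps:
I(X, r) = X
Q(n) = 4*n² (Q(n) = (n + n)² = (2*n)² = 4*n²)
Q(-299) - √(-81122/(-246761) - 65765) = 4*(-299)² - √(-81122/(-246761) - 65765) = 4*89401 - √(-81122*(-1/246761) - 65765) = 357604 - √(81122/246761 - 65765) = 357604 - √(-16228156043/246761) = 357604 - I*√4004476013326723/246761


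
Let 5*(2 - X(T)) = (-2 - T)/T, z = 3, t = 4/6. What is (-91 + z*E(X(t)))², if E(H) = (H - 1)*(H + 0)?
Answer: 3598609/625 ≈ 5757.8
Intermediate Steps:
t = ⅔ (t = 4*(⅙) = ⅔ ≈ 0.66667)
X(T) = 2 - (-2 - T)/(5*T)
E(H) = H*(-1 + H) (E(H) = (-1 + H)*H = H*(-1 + H))
(-91 + z*E(X(t)))² = (-91 + 3*(((2 + 11*(⅔))/(5*(⅔)))*(-1 + (2 + 11*(⅔))/(5*(⅔)))))² = (-91 + 3*(((⅕)*(3/2)*(2 + 22/3))*(-1 + (⅕)*(3/2)*(2 + 22/3))))² = (-91 + 3*(((⅕)*(3/2)*(28/3))*(-1 + (⅕)*(3/2)*(28/3))))² = (-91 + 3*(14*(-1 + 14/5)/5))² = (-91 + 3*((14/5)*(9/5)))² = (-91 + 3*(126/25))² = (-91 + 378/25)² = (-1897/25)² = 3598609/625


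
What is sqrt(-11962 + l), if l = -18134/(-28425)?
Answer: 2*I*sqrt(96645487773)/5685 ≈ 109.37*I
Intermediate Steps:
l = 18134/28425 (l = -18134*(-1/28425) = 18134/28425 ≈ 0.63796)
sqrt(-11962 + l) = sqrt(-11962 + 18134/28425) = sqrt(-340001716/28425) = 2*I*sqrt(96645487773)/5685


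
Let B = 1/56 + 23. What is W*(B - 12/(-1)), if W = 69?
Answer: 135309/56 ≈ 2416.2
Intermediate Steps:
B = 1289/56 (B = 1/56 + 23 = 1289/56 ≈ 23.018)
W*(B - 12/(-1)) = 69*(1289/56 - 12/(-1)) = 69*(1289/56 - 1*(-12)) = 69*(1289/56 + 12) = 69*(1961/56) = 135309/56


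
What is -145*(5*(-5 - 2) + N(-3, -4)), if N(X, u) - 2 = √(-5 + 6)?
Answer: 4640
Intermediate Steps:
N(X, u) = 3 (N(X, u) = 2 + √(-5 + 6) = 2 + √1 = 2 + 1 = 3)
-145*(5*(-5 - 2) + N(-3, -4)) = -145*(5*(-5 - 2) + 3) = -145*(5*(-7) + 3) = -145*(-35 + 3) = -145*(-32) = 4640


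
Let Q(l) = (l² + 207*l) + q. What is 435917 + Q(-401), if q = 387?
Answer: 514098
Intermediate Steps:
Q(l) = 387 + l² + 207*l (Q(l) = (l² + 207*l) + 387 = 387 + l² + 207*l)
435917 + Q(-401) = 435917 + (387 + (-401)² + 207*(-401)) = 435917 + (387 + 160801 - 83007) = 435917 + 78181 = 514098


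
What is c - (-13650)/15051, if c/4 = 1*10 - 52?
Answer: -838306/5017 ≈ -167.09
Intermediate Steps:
c = -168 (c = 4*(1*10 - 52) = 4*(10 - 52) = 4*(-42) = -168)
c - (-13650)/15051 = -168 - (-13650)/15051 = -168 - 1*(-4550/5017) = -168 + 4550/5017 = -838306/5017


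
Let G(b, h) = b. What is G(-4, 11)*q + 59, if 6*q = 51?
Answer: 25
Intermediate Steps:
q = 17/2 (q = (1/6)*51 = 17/2 ≈ 8.5000)
G(-4, 11)*q + 59 = -4*17/2 + 59 = -34 + 59 = 25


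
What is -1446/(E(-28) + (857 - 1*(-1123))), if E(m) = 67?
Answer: -1446/2047 ≈ -0.70640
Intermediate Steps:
-1446/(E(-28) + (857 - 1*(-1123))) = -1446/(67 + (857 - 1*(-1123))) = -1446/(67 + (857 + 1123)) = -1446/(67 + 1980) = -1446/2047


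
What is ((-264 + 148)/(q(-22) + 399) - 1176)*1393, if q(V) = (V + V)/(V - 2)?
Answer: -3940763568/2405 ≈ -1.6386e+6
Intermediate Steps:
q(V) = 2*V/(-2 + V) (q(V) = (2*V)/(-2 + V) = 2*V/(-2 + V))
((-264 + 148)/(q(-22) + 399) - 1176)*1393 = ((-264 + 148)/(2*(-22)/(-2 - 22) + 399) - 1176)*1393 = (-116/(2*(-22)/(-24) + 399) - 1176)*1393 = (-116/(2*(-22)*(-1/24) + 399) - 1176)*1393 = (-116/(11/6 + 399) - 1176)*1393 = (-116/2405/6 - 1176)*1393 = (-116*6/2405 - 1176)*1393 = (-696/2405 - 1176)*1393 = -2828976/2405*1393 = -3940763568/2405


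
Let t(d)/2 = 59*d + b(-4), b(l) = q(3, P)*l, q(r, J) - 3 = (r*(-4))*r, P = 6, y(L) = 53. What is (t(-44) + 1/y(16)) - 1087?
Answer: -318794/53 ≈ -6015.0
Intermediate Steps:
q(r, J) = 3 - 4*r² (q(r, J) = 3 + (r*(-4))*r = 3 + (-4*r)*r = 3 - 4*r²)
b(l) = -33*l (b(l) = (3 - 4*3²)*l = (3 - 4*9)*l = (3 - 36)*l = -33*l)
t(d) = 264 + 118*d (t(d) = 2*(59*d - 33*(-4)) = 2*(59*d + 132) = 2*(132 + 59*d) = 264 + 118*d)
(t(-44) + 1/y(16)) - 1087 = ((264 + 118*(-44)) + 1/53) - 1087 = ((264 - 5192) + 1/53) - 1087 = (-4928 + 1/53) - 1087 = -261183/53 - 1087 = -318794/53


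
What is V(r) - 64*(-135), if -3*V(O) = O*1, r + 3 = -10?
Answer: 25933/3 ≈ 8644.3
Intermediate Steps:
r = -13 (r = -3 - 10 = -13)
V(O) = -O/3
V(r) - 64*(-135) = -1/3*(-13) - 64*(-135) = 13/3 + 8640 = 25933/3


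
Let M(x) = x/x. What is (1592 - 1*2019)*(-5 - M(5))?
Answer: 2562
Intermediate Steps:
M(x) = 1
(1592 - 1*2019)*(-5 - M(5)) = (1592 - 1*2019)*(-5 - 1*1) = (1592 - 2019)*(-5 - 1) = -427*(-6) = 2562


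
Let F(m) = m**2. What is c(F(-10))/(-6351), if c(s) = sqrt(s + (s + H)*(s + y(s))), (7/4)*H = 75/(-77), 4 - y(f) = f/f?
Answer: -10*sqrt(613217)/489027 ≈ -0.016013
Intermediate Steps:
y(f) = 3 (y(f) = 4 - f/f = 4 - 1*1 = 4 - 1 = 3)
H = -300/539 (H = 4*(75/(-77))/7 = 4*(75*(-1/77))/7 = (4/7)*(-75/77) = -300/539 ≈ -0.55659)
c(s) = sqrt(s + (3 + s)*(-300/539 + s)) (c(s) = sqrt(s + (s - 300/539)*(s + 3)) = sqrt(s + (-300/539 + s)*(3 + s)) = sqrt(s + (3 + s)*(-300/539 + s)))
c(F(-10))/(-6351) = (sqrt(-9900 + 5929*((-10)**2)**2 + 20416*(-10)**2)/77)/(-6351) = (sqrt(-9900 + 5929*100**2 + 20416*100)/77)*(-1/6351) = (sqrt(-9900 + 5929*10000 + 2041600)/77)*(-1/6351) = (sqrt(-9900 + 59290000 + 2041600)/77)*(-1/6351) = (sqrt(61321700)/77)*(-1/6351) = ((10*sqrt(613217))/77)*(-1/6351) = (10*sqrt(613217)/77)*(-1/6351) = -10*sqrt(613217)/489027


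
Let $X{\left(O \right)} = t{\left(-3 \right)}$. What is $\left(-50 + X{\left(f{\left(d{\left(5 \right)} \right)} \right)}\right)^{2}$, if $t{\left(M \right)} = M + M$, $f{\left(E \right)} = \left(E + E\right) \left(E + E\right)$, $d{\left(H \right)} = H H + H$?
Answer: $3136$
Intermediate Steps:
$d{\left(H \right)} = H + H^{2}$ ($d{\left(H \right)} = H^{2} + H = H + H^{2}$)
$f{\left(E \right)} = 4 E^{2}$ ($f{\left(E \right)} = 2 E 2 E = 4 E^{2}$)
$t{\left(M \right)} = 2 M$
$X{\left(O \right)} = -6$ ($X{\left(O \right)} = 2 \left(-3\right) = -6$)
$\left(-50 + X{\left(f{\left(d{\left(5 \right)} \right)} \right)}\right)^{2} = \left(-50 - 6\right)^{2} = \left(-56\right)^{2} = 3136$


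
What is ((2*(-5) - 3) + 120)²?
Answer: 11449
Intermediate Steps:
((2*(-5) - 3) + 120)² = ((-10 - 3) + 120)² = (-13 + 120)² = 107² = 11449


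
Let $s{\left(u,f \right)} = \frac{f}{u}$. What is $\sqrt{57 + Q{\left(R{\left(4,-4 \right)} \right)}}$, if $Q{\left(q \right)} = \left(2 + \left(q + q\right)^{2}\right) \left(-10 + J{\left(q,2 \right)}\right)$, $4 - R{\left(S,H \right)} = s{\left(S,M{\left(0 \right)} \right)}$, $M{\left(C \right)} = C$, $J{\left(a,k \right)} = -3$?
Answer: $3 i \sqrt{89} \approx 28.302 i$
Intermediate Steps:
$R{\left(S,H \right)} = 4$ ($R{\left(S,H \right)} = 4 - \frac{0}{S} = 4 - 0 = 4 + 0 = 4$)
$Q{\left(q \right)} = -26 - 52 q^{2}$ ($Q{\left(q \right)} = \left(2 + \left(q + q\right)^{2}\right) \left(-10 - 3\right) = \left(2 + \left(2 q\right)^{2}\right) \left(-13\right) = \left(2 + 4 q^{2}\right) \left(-13\right) = -26 - 52 q^{2}$)
$\sqrt{57 + Q{\left(R{\left(4,-4 \right)} \right)}} = \sqrt{57 - \left(26 + 52 \cdot 4^{2}\right)} = \sqrt{57 - 858} = \sqrt{-801} = 3 i \sqrt{89}$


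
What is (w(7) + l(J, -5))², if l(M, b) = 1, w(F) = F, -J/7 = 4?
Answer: 64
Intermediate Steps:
J = -28 (J = -7*4 = -28)
(w(7) + l(J, -5))² = (7 + 1)² = 8² = 64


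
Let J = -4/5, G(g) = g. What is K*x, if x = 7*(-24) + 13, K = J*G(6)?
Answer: 744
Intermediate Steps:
J = -⅘ (J = -4*⅕ = -⅘ ≈ -0.80000)
K = -24/5 (K = -⅘*6 = -24/5 ≈ -4.8000)
x = -155 (x = -168 + 13 = -155)
K*x = -24/5*(-155) = 744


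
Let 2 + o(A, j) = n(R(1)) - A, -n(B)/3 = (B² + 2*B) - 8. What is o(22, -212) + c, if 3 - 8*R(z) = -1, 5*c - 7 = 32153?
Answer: 25713/4 ≈ 6428.3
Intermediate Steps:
c = 6432 (c = 7/5 + (⅕)*32153 = 7/5 + 32153/5 = 6432)
R(z) = ½ (R(z) = 3/8 - ⅛*(-1) = 3/8 + ⅛ = ½)
n(B) = 24 - 6*B - 3*B² (n(B) = -3*((B² + 2*B) - 8) = -3*(-8 + B² + 2*B) = 24 - 6*B - 3*B²)
o(A, j) = 73/4 - A (o(A, j) = -2 + ((24 - 6*½ - 3*(½)²) - A) = -2 + ((24 - 3 - 3*¼) - A) = -2 + ((24 - 3 - ¾) - A) = -2 + (81/4 - A) = 73/4 - A)
o(22, -212) + c = (73/4 - 1*22) + 6432 = (73/4 - 22) + 6432 = -15/4 + 6432 = 25713/4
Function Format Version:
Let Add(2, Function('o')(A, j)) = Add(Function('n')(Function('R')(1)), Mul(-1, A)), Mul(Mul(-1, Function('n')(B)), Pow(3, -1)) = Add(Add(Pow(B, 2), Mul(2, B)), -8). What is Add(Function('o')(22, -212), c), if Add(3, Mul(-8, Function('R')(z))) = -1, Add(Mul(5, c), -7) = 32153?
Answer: Rational(25713, 4) ≈ 6428.3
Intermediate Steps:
c = 6432 (c = Add(Rational(7, 5), Mul(Rational(1, 5), 32153)) = Add(Rational(7, 5), Rational(32153, 5)) = 6432)
Function('R')(z) = Rational(1, 2) (Function('R')(z) = Add(Rational(3, 8), Mul(Rational(-1, 8), -1)) = Add(Rational(3, 8), Rational(1, 8)) = Rational(1, 2))
Function('n')(B) = Add(24, Mul(-6, B), Mul(-3, Pow(B, 2))) (Function('n')(B) = Mul(-3, Add(Add(Pow(B, 2), Mul(2, B)), -8)) = Mul(-3, Add(-8, Pow(B, 2), Mul(2, B))) = Add(24, Mul(-6, B), Mul(-3, Pow(B, 2))))
Function('o')(A, j) = Add(Rational(73, 4), Mul(-1, A)) (Function('o')(A, j) = Add(-2, Add(Add(24, Mul(-6, Rational(1, 2)), Mul(-3, Pow(Rational(1, 2), 2))), Mul(-1, A))) = Add(-2, Add(Add(24, -3, Mul(-3, Rational(1, 4))), Mul(-1, A))) = Add(-2, Add(Add(24, -3, Rational(-3, 4)), Mul(-1, A))) = Add(-2, Add(Rational(81, 4), Mul(-1, A))) = Add(Rational(73, 4), Mul(-1, A)))
Add(Function('o')(22, -212), c) = Add(Add(Rational(73, 4), Mul(-1, 22)), 6432) = Add(Add(Rational(73, 4), -22), 6432) = Add(Rational(-15, 4), 6432) = Rational(25713, 4)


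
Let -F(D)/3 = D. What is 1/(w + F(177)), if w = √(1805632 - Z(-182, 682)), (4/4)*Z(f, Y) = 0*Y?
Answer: 531/1523671 + 8*√28213/1523671 ≈ 0.0012304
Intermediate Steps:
F(D) = -3*D
Z(f, Y) = 0 (Z(f, Y) = 0*Y = 0)
w = 8*√28213 (w = √(1805632 - 1*0) = √(1805632 + 0) = √1805632 = 8*√28213 ≈ 1343.7)
1/(w + F(177)) = 1/(8*√28213 - 3*177) = 1/(8*√28213 - 531) = 1/(-531 + 8*√28213)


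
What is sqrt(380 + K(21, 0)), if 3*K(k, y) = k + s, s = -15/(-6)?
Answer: sqrt(13962)/6 ≈ 19.693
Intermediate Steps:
s = 5/2 (s = -15*(-1/6) = 5/2 ≈ 2.5000)
K(k, y) = 5/6 + k/3 (K(k, y) = (k + 5/2)/3 = (5/2 + k)/3 = 5/6 + k/3)
sqrt(380 + K(21, 0)) = sqrt(380 + (5/6 + (1/3)*21)) = sqrt(380 + (5/6 + 7)) = sqrt(380 + 47/6) = sqrt(2327/6) = sqrt(13962)/6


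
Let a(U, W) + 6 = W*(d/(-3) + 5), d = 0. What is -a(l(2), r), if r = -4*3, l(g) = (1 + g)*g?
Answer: 66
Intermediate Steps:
l(g) = g*(1 + g)
r = -12
a(U, W) = -6 + 5*W (a(U, W) = -6 + W*(0/(-3) + 5) = -6 + W*(0*(-⅓) + 5) = -6 + W*(0 + 5) = -6 + W*5 = -6 + 5*W)
-a(l(2), r) = -(-6 + 5*(-12)) = -(-6 - 60) = -1*(-66) = 66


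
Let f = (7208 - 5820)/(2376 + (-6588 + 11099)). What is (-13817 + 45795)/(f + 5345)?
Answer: 220232486/36812403 ≈ 5.9826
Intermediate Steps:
f = 1388/6887 (f = 1388/(2376 + 4511) = 1388/6887 ≈ 0.20154)
(-13817 + 45795)/(f + 5345) = (-13817 + 45795)/(1388/6887 + 5345) = 31978/(36812403/6887) = 31978*(6887/36812403) = 220232486/36812403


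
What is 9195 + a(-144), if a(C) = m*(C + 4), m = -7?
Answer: 10175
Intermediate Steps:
a(C) = -28 - 7*C (a(C) = -7*(C + 4) = -7*(4 + C) = -28 - 7*C)
9195 + a(-144) = 9195 + (-28 - 7*(-144)) = 9195 + (-28 + 1008) = 9195 + 980 = 10175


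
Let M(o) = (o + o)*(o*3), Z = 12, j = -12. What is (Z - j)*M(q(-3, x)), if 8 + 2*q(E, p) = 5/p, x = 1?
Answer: 324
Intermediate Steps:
q(E, p) = -4 + 5/(2*p) (q(E, p) = -4 + (5/p)/2 = -4 + 5/(2*p))
M(o) = 6*o**2 (M(o) = (2*o)*(3*o) = 6*o**2)
(Z - j)*M(q(-3, x)) = (12 - 1*(-12))*(6*(-4 + (5/2)/1)**2) = (12 + 12)*(6*(-4 + (5/2)*1)**2) = 24*(6*(-4 + 5/2)**2) = 24*(6*(-3/2)**2) = 24*(6*(9/4)) = 24*(27/2) = 324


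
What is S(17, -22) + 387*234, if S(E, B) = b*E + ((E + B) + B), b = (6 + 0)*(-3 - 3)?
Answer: 89919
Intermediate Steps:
b = -36 (b = 6*(-6) = -36)
S(E, B) = -35*E + 2*B (S(E, B) = -36*E + ((E + B) + B) = -36*E + ((B + E) + B) = -36*E + (E + 2*B) = -35*E + 2*B)
S(17, -22) + 387*234 = (-35*17 + 2*(-22)) + 387*234 = (-595 - 44) + 90558 = -639 + 90558 = 89919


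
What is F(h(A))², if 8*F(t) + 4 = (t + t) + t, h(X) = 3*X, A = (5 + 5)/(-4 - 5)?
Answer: 49/16 ≈ 3.0625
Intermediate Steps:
A = -10/9 (A = 10/(-9) = 10*(-⅑) = -10/9 ≈ -1.1111)
F(t) = -½ + 3*t/8 (F(t) = -½ + ((t + t) + t)/8 = -½ + (2*t + t)/8 = -½ + (3*t)/8 = -½ + 3*t/8)
F(h(A))² = (-½ + 3*(3*(-10/9))/8)² = (-½ + (3/8)*(-10/3))² = (-½ - 5/4)² = (-7/4)² = 49/16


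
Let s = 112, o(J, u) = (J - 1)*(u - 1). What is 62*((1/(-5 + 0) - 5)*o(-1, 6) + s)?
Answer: 10168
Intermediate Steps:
o(J, u) = (-1 + J)*(-1 + u)
62*((1/(-5 + 0) - 5)*o(-1, 6) + s) = 62*((1/(-5 + 0) - 5)*(1 - 1*(-1) - 1*6 - 1*6) + 112) = 62*((1/(-5) - 5)*(1 + 1 - 6 - 6) + 112) = 62*((-⅕ - 5)*(-10) + 112) = 62*(-26/5*(-10) + 112) = 62*(52 + 112) = 62*164 = 10168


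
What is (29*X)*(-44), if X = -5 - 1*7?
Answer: 15312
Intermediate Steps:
X = -12 (X = -5 - 7 = -12)
(29*X)*(-44) = (29*(-12))*(-44) = -348*(-44) = 15312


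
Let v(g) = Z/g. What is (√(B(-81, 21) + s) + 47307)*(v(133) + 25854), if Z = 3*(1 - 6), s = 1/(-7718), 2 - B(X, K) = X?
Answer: 162668289069/133 + 10315701*√549344086/1026494 ≈ 1.2233e+9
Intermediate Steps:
B(X, K) = 2 - X
s = -1/7718 ≈ -0.00012957
Z = -15 (Z = 3*(-5) = -15)
v(g) = -15/g
(√(B(-81, 21) + s) + 47307)*(v(133) + 25854) = (√((2 - 1*(-81)) - 1/7718) + 47307)*(-15/133 + 25854) = (√((2 + 81) - 1/7718) + 47307)*(-15*1/133 + 25854) = (√(83 - 1/7718) + 47307)*(-15/133 + 25854) = (√(640593/7718) + 47307)*(3438567/133) = (3*√549344086/7718 + 47307)*(3438567/133) = (47307 + 3*√549344086/7718)*(3438567/133) = 162668289069/133 + 10315701*√549344086/1026494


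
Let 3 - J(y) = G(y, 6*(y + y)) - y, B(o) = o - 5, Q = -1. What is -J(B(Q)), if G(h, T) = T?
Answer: -69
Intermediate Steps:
B(o) = -5 + o
J(y) = 3 - 11*y (J(y) = 3 - (6*(y + y) - y) = 3 - (6*(2*y) - y) = 3 - (12*y - y) = 3 - 11*y)
-J(B(Q)) = -(3 - 11*(-5 - 1)) = -(3 - 11*(-6)) = -(3 + 66) = -1*69 = -69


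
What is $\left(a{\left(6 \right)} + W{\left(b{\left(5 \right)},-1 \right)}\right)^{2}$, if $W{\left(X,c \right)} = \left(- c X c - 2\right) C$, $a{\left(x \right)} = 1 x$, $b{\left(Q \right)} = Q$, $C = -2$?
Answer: $400$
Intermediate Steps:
$a{\left(x \right)} = x$
$W{\left(X,c \right)} = 4 + 2 X c^{2}$ ($W{\left(X,c \right)} = \left(- c X c - 2\right) \left(-2\right) = \left(- X c c - 2\right) \left(-2\right) = \left(- X c^{2} - 2\right) \left(-2\right) = \left(-2 - X c^{2}\right) \left(-2\right) = 4 + 2 X c^{2}$)
$\left(a{\left(6 \right)} + W{\left(b{\left(5 \right)},-1 \right)}\right)^{2} = \left(6 + \left(4 + 2 \cdot 5 \left(-1\right)^{2}\right)\right)^{2} = \left(6 + \left(4 + 2 \cdot 5 \cdot 1\right)\right)^{2} = \left(6 + \left(4 + 10\right)\right)^{2} = \left(6 + 14\right)^{2} = 20^{2} = 400$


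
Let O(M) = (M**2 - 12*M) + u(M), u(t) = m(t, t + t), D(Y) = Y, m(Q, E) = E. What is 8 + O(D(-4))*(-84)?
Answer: -4696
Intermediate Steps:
u(t) = 2*t (u(t) = t + t = 2*t)
O(M) = M**2 - 10*M (O(M) = (M**2 - 12*M) + 2*M = M**2 - 10*M)
8 + O(D(-4))*(-84) = 8 - 4*(-10 - 4)*(-84) = 8 - 4*(-14)*(-84) = 8 + 56*(-84) = 8 - 4704 = -4696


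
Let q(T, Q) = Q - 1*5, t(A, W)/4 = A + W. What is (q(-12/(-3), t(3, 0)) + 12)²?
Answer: 361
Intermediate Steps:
t(A, W) = 4*A + 4*W (t(A, W) = 4*(A + W) = 4*A + 4*W)
q(T, Q) = -5 + Q (q(T, Q) = Q - 5 = -5 + Q)
(q(-12/(-3), t(3, 0)) + 12)² = ((-5 + (4*3 + 4*0)) + 12)² = ((-5 + (12 + 0)) + 12)² = ((-5 + 12) + 12)² = (7 + 12)² = 19² = 361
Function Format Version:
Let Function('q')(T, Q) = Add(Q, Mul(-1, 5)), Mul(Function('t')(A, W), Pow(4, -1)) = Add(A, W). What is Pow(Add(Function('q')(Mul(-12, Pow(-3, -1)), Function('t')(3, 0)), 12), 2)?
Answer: 361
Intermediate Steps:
Function('t')(A, W) = Add(Mul(4, A), Mul(4, W)) (Function('t')(A, W) = Mul(4, Add(A, W)) = Add(Mul(4, A), Mul(4, W)))
Function('q')(T, Q) = Add(-5, Q) (Function('q')(T, Q) = Add(Q, -5) = Add(-5, Q))
Pow(Add(Function('q')(Mul(-12, Pow(-3, -1)), Function('t')(3, 0)), 12), 2) = Pow(Add(Add(-5, Add(Mul(4, 3), Mul(4, 0))), 12), 2) = Pow(Add(Add(-5, Add(12, 0)), 12), 2) = Pow(Add(Add(-5, 12), 12), 2) = Pow(Add(7, 12), 2) = Pow(19, 2) = 361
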